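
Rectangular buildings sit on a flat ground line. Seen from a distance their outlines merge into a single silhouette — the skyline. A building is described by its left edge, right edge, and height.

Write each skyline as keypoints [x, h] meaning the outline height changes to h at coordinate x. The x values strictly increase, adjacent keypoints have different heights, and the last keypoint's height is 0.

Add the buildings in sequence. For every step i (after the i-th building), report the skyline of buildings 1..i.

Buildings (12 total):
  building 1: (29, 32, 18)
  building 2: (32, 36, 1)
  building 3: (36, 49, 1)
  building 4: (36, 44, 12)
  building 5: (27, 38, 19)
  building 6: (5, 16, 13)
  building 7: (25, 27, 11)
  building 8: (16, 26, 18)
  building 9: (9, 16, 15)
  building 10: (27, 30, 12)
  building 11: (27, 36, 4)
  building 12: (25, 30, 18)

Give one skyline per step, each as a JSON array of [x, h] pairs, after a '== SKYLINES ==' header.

== SKYLINES ==
[[29,18],[32,0]]
[[29,18],[32,1],[36,0]]
[[29,18],[32,1],[49,0]]
[[29,18],[32,1],[36,12],[44,1],[49,0]]
[[27,19],[38,12],[44,1],[49,0]]
[[5,13],[16,0],[27,19],[38,12],[44,1],[49,0]]
[[5,13],[16,0],[25,11],[27,19],[38,12],[44,1],[49,0]]
[[5,13],[16,18],[26,11],[27,19],[38,12],[44,1],[49,0]]
[[5,13],[9,15],[16,18],[26,11],[27,19],[38,12],[44,1],[49,0]]
[[5,13],[9,15],[16,18],[26,11],[27,19],[38,12],[44,1],[49,0]]
[[5,13],[9,15],[16,18],[26,11],[27,19],[38,12],[44,1],[49,0]]
[[5,13],[9,15],[16,18],[27,19],[38,12],[44,1],[49,0]]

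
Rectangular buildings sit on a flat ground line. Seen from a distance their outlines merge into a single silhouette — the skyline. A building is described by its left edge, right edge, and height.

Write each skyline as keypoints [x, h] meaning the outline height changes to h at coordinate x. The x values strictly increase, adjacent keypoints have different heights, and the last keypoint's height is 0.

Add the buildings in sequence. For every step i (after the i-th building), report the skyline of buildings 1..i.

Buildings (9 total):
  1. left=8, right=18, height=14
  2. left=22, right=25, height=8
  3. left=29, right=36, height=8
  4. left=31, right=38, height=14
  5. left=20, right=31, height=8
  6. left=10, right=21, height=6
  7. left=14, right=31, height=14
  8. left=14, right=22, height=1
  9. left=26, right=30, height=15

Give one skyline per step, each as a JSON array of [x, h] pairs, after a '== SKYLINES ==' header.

== SKYLINES ==
[[8,14],[18,0]]
[[8,14],[18,0],[22,8],[25,0]]
[[8,14],[18,0],[22,8],[25,0],[29,8],[36,0]]
[[8,14],[18,0],[22,8],[25,0],[29,8],[31,14],[38,0]]
[[8,14],[18,0],[20,8],[31,14],[38,0]]
[[8,14],[18,6],[20,8],[31,14],[38,0]]
[[8,14],[38,0]]
[[8,14],[38,0]]
[[8,14],[26,15],[30,14],[38,0]]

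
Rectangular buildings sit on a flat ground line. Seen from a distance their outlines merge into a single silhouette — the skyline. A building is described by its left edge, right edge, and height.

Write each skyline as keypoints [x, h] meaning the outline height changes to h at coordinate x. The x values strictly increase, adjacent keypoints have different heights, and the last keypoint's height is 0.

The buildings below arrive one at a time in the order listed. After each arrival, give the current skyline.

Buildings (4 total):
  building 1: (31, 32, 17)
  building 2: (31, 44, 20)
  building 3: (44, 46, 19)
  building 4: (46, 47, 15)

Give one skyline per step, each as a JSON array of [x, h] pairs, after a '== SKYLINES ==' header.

== SKYLINES ==
[[31,17],[32,0]]
[[31,20],[44,0]]
[[31,20],[44,19],[46,0]]
[[31,20],[44,19],[46,15],[47,0]]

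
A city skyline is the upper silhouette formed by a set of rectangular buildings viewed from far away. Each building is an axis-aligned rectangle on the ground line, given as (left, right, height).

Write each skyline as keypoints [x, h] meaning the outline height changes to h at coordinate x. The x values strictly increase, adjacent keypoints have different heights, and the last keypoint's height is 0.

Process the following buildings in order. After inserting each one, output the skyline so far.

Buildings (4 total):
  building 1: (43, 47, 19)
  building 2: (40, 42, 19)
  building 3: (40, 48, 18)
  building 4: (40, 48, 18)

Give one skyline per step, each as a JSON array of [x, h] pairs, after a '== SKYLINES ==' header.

== SKYLINES ==
[[43,19],[47,0]]
[[40,19],[42,0],[43,19],[47,0]]
[[40,19],[42,18],[43,19],[47,18],[48,0]]
[[40,19],[42,18],[43,19],[47,18],[48,0]]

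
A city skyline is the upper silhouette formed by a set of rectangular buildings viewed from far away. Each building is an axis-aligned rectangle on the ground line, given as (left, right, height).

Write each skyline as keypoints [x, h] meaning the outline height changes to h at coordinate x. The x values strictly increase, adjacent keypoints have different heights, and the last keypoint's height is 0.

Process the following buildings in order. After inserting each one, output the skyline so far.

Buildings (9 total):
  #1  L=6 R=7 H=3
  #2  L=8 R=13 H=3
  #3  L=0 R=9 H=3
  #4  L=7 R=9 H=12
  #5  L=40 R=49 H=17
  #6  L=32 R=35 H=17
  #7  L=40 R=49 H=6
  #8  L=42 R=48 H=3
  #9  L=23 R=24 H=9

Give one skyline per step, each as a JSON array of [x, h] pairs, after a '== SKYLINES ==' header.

== SKYLINES ==
[[6,3],[7,0]]
[[6,3],[7,0],[8,3],[13,0]]
[[0,3],[13,0]]
[[0,3],[7,12],[9,3],[13,0]]
[[0,3],[7,12],[9,3],[13,0],[40,17],[49,0]]
[[0,3],[7,12],[9,3],[13,0],[32,17],[35,0],[40,17],[49,0]]
[[0,3],[7,12],[9,3],[13,0],[32,17],[35,0],[40,17],[49,0]]
[[0,3],[7,12],[9,3],[13,0],[32,17],[35,0],[40,17],[49,0]]
[[0,3],[7,12],[9,3],[13,0],[23,9],[24,0],[32,17],[35,0],[40,17],[49,0]]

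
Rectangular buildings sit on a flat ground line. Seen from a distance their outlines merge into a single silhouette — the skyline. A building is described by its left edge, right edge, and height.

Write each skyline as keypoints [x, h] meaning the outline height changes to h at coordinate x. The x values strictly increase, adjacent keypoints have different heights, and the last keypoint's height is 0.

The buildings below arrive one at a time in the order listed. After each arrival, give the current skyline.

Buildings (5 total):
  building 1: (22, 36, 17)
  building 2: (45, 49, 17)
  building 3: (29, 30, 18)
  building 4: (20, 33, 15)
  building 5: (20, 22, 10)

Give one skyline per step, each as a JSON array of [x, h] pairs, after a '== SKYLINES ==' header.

== SKYLINES ==
[[22,17],[36,0]]
[[22,17],[36,0],[45,17],[49,0]]
[[22,17],[29,18],[30,17],[36,0],[45,17],[49,0]]
[[20,15],[22,17],[29,18],[30,17],[36,0],[45,17],[49,0]]
[[20,15],[22,17],[29,18],[30,17],[36,0],[45,17],[49,0]]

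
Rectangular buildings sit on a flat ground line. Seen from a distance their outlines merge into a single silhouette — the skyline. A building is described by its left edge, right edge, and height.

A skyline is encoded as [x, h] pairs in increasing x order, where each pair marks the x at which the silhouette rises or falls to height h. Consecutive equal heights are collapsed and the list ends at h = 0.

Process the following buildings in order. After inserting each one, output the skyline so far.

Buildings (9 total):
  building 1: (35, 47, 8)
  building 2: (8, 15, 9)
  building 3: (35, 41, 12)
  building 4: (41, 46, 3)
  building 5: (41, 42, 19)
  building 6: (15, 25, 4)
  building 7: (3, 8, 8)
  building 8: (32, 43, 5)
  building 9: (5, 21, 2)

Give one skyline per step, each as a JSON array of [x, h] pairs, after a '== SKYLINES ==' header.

== SKYLINES ==
[[35,8],[47,0]]
[[8,9],[15,0],[35,8],[47,0]]
[[8,9],[15,0],[35,12],[41,8],[47,0]]
[[8,9],[15,0],[35,12],[41,8],[47,0]]
[[8,9],[15,0],[35,12],[41,19],[42,8],[47,0]]
[[8,9],[15,4],[25,0],[35,12],[41,19],[42,8],[47,0]]
[[3,8],[8,9],[15,4],[25,0],[35,12],[41,19],[42,8],[47,0]]
[[3,8],[8,9],[15,4],[25,0],[32,5],[35,12],[41,19],[42,8],[47,0]]
[[3,8],[8,9],[15,4],[25,0],[32,5],[35,12],[41,19],[42,8],[47,0]]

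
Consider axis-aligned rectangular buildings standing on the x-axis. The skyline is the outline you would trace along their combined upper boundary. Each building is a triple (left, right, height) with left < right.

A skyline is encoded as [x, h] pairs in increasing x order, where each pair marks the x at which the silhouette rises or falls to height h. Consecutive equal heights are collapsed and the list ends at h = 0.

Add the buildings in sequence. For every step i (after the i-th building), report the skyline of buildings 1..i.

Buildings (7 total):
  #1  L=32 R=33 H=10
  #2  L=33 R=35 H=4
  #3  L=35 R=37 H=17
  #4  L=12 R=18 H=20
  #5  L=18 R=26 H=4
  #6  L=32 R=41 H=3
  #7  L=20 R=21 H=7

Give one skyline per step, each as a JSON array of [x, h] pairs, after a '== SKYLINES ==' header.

== SKYLINES ==
[[32,10],[33,0]]
[[32,10],[33,4],[35,0]]
[[32,10],[33,4],[35,17],[37,0]]
[[12,20],[18,0],[32,10],[33,4],[35,17],[37,0]]
[[12,20],[18,4],[26,0],[32,10],[33,4],[35,17],[37,0]]
[[12,20],[18,4],[26,0],[32,10],[33,4],[35,17],[37,3],[41,0]]
[[12,20],[18,4],[20,7],[21,4],[26,0],[32,10],[33,4],[35,17],[37,3],[41,0]]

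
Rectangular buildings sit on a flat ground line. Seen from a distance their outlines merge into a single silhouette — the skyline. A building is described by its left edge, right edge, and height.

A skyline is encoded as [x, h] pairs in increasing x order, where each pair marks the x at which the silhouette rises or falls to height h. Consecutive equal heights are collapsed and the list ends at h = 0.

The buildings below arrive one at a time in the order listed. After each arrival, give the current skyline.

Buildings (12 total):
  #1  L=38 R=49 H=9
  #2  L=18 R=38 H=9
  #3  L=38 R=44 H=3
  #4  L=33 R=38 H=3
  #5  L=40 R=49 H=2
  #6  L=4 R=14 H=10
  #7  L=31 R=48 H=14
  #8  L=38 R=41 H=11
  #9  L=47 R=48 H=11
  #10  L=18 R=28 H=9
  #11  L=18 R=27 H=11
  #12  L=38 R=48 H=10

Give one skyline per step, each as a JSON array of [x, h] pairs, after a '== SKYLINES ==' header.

== SKYLINES ==
[[38,9],[49,0]]
[[18,9],[49,0]]
[[18,9],[49,0]]
[[18,9],[49,0]]
[[18,9],[49,0]]
[[4,10],[14,0],[18,9],[49,0]]
[[4,10],[14,0],[18,9],[31,14],[48,9],[49,0]]
[[4,10],[14,0],[18,9],[31,14],[48,9],[49,0]]
[[4,10],[14,0],[18,9],[31,14],[48,9],[49,0]]
[[4,10],[14,0],[18,9],[31,14],[48,9],[49,0]]
[[4,10],[14,0],[18,11],[27,9],[31,14],[48,9],[49,0]]
[[4,10],[14,0],[18,11],[27,9],[31,14],[48,9],[49,0]]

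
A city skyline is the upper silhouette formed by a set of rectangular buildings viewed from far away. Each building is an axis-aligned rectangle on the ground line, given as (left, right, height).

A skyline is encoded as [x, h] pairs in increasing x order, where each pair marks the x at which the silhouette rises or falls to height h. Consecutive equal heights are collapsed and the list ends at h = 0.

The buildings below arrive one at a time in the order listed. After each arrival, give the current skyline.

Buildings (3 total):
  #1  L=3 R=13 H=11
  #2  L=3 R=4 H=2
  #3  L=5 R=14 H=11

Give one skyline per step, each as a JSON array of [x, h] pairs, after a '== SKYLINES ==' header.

== SKYLINES ==
[[3,11],[13,0]]
[[3,11],[13,0]]
[[3,11],[14,0]]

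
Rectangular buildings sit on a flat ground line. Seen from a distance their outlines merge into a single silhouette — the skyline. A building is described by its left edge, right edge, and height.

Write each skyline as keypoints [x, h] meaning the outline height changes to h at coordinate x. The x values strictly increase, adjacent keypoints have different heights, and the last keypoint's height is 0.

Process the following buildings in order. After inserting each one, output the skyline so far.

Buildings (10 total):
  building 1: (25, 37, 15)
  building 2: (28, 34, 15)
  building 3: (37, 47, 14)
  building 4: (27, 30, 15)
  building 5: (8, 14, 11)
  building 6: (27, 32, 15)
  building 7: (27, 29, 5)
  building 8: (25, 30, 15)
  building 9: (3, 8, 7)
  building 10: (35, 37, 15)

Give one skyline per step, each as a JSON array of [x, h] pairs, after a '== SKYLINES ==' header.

== SKYLINES ==
[[25,15],[37,0]]
[[25,15],[37,0]]
[[25,15],[37,14],[47,0]]
[[25,15],[37,14],[47,0]]
[[8,11],[14,0],[25,15],[37,14],[47,0]]
[[8,11],[14,0],[25,15],[37,14],[47,0]]
[[8,11],[14,0],[25,15],[37,14],[47,0]]
[[8,11],[14,0],[25,15],[37,14],[47,0]]
[[3,7],[8,11],[14,0],[25,15],[37,14],[47,0]]
[[3,7],[8,11],[14,0],[25,15],[37,14],[47,0]]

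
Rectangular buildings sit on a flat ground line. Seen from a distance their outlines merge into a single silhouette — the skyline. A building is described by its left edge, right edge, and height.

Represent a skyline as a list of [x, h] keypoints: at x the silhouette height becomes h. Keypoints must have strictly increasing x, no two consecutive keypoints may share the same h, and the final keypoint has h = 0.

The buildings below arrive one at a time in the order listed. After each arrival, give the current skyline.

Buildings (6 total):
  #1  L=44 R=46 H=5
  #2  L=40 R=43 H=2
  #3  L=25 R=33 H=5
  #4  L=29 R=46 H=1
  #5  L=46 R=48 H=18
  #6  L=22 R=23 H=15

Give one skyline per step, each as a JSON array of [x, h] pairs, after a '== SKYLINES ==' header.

== SKYLINES ==
[[44,5],[46,0]]
[[40,2],[43,0],[44,5],[46,0]]
[[25,5],[33,0],[40,2],[43,0],[44,5],[46,0]]
[[25,5],[33,1],[40,2],[43,1],[44,5],[46,0]]
[[25,5],[33,1],[40,2],[43,1],[44,5],[46,18],[48,0]]
[[22,15],[23,0],[25,5],[33,1],[40,2],[43,1],[44,5],[46,18],[48,0]]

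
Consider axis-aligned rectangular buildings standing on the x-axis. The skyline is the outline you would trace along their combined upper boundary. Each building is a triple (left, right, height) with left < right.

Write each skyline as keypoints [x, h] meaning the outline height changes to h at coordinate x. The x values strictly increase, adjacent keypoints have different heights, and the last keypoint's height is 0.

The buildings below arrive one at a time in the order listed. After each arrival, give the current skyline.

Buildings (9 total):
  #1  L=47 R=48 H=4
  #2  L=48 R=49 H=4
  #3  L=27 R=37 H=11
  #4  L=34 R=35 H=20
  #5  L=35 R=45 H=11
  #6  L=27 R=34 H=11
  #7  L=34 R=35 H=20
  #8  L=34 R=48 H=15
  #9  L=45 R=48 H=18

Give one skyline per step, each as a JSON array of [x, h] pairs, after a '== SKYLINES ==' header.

== SKYLINES ==
[[47,4],[48,0]]
[[47,4],[49,0]]
[[27,11],[37,0],[47,4],[49,0]]
[[27,11],[34,20],[35,11],[37,0],[47,4],[49,0]]
[[27,11],[34,20],[35,11],[45,0],[47,4],[49,0]]
[[27,11],[34,20],[35,11],[45,0],[47,4],[49,0]]
[[27,11],[34,20],[35,11],[45,0],[47,4],[49,0]]
[[27,11],[34,20],[35,15],[48,4],[49,0]]
[[27,11],[34,20],[35,15],[45,18],[48,4],[49,0]]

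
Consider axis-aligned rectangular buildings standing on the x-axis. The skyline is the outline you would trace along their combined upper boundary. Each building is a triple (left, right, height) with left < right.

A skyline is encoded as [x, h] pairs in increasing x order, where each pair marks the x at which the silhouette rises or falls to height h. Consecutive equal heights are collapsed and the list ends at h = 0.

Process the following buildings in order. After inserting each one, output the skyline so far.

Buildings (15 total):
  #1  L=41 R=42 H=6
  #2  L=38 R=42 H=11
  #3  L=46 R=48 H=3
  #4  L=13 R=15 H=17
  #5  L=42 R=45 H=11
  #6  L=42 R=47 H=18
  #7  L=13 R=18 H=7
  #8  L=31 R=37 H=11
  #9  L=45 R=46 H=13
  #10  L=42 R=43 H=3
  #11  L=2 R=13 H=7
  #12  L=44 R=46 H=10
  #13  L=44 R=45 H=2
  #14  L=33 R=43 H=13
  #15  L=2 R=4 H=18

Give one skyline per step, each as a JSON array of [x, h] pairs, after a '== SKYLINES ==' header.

== SKYLINES ==
[[41,6],[42,0]]
[[38,11],[42,0]]
[[38,11],[42,0],[46,3],[48,0]]
[[13,17],[15,0],[38,11],[42,0],[46,3],[48,0]]
[[13,17],[15,0],[38,11],[45,0],[46,3],[48,0]]
[[13,17],[15,0],[38,11],[42,18],[47,3],[48,0]]
[[13,17],[15,7],[18,0],[38,11],[42,18],[47,3],[48,0]]
[[13,17],[15,7],[18,0],[31,11],[37,0],[38,11],[42,18],[47,3],[48,0]]
[[13,17],[15,7],[18,0],[31,11],[37,0],[38,11],[42,18],[47,3],[48,0]]
[[13,17],[15,7],[18,0],[31,11],[37,0],[38,11],[42,18],[47,3],[48,0]]
[[2,7],[13,17],[15,7],[18,0],[31,11],[37,0],[38,11],[42,18],[47,3],[48,0]]
[[2,7],[13,17],[15,7],[18,0],[31,11],[37,0],[38,11],[42,18],[47,3],[48,0]]
[[2,7],[13,17],[15,7],[18,0],[31,11],[37,0],[38,11],[42,18],[47,3],[48,0]]
[[2,7],[13,17],[15,7],[18,0],[31,11],[33,13],[42,18],[47,3],[48,0]]
[[2,18],[4,7],[13,17],[15,7],[18,0],[31,11],[33,13],[42,18],[47,3],[48,0]]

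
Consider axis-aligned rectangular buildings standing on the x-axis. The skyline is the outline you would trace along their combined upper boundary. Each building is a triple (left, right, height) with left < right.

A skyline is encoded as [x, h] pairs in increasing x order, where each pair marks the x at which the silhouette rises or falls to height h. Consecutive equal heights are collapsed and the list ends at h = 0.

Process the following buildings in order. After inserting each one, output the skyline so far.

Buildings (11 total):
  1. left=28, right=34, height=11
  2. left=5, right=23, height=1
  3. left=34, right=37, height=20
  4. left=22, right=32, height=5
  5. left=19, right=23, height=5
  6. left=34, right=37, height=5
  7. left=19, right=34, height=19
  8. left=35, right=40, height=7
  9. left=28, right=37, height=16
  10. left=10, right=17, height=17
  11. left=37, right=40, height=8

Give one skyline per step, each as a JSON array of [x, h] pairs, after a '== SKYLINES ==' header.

== SKYLINES ==
[[28,11],[34,0]]
[[5,1],[23,0],[28,11],[34,0]]
[[5,1],[23,0],[28,11],[34,20],[37,0]]
[[5,1],[22,5],[28,11],[34,20],[37,0]]
[[5,1],[19,5],[28,11],[34,20],[37,0]]
[[5,1],[19,5],[28,11],[34,20],[37,0]]
[[5,1],[19,19],[34,20],[37,0]]
[[5,1],[19,19],[34,20],[37,7],[40,0]]
[[5,1],[19,19],[34,20],[37,7],[40,0]]
[[5,1],[10,17],[17,1],[19,19],[34,20],[37,7],[40,0]]
[[5,1],[10,17],[17,1],[19,19],[34,20],[37,8],[40,0]]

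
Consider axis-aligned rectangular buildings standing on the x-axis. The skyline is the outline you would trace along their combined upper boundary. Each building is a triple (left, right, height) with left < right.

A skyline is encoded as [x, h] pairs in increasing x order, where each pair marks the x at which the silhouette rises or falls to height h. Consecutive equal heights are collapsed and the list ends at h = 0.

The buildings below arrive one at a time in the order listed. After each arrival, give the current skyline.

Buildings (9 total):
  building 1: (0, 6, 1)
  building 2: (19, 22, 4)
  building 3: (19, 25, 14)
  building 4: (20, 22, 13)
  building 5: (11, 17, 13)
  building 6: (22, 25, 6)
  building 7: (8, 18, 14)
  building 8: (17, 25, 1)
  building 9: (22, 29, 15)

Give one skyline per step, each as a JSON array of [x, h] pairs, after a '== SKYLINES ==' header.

== SKYLINES ==
[[0,1],[6,0]]
[[0,1],[6,0],[19,4],[22,0]]
[[0,1],[6,0],[19,14],[25,0]]
[[0,1],[6,0],[19,14],[25,0]]
[[0,1],[6,0],[11,13],[17,0],[19,14],[25,0]]
[[0,1],[6,0],[11,13],[17,0],[19,14],[25,0]]
[[0,1],[6,0],[8,14],[18,0],[19,14],[25,0]]
[[0,1],[6,0],[8,14],[18,1],[19,14],[25,0]]
[[0,1],[6,0],[8,14],[18,1],[19,14],[22,15],[29,0]]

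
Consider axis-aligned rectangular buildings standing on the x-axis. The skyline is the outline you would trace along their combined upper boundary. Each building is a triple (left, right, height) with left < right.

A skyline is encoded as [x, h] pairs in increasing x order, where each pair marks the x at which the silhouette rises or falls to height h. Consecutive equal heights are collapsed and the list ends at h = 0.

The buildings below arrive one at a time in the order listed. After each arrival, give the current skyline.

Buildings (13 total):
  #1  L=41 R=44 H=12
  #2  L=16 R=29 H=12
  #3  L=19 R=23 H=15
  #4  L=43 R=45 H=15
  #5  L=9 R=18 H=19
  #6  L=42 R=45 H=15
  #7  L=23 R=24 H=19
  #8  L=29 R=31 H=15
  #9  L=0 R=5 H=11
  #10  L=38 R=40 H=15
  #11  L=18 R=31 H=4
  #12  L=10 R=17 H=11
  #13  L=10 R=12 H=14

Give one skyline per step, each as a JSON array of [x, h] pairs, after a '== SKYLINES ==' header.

== SKYLINES ==
[[41,12],[44,0]]
[[16,12],[29,0],[41,12],[44,0]]
[[16,12],[19,15],[23,12],[29,0],[41,12],[44,0]]
[[16,12],[19,15],[23,12],[29,0],[41,12],[43,15],[45,0]]
[[9,19],[18,12],[19,15],[23,12],[29,0],[41,12],[43,15],[45,0]]
[[9,19],[18,12],[19,15],[23,12],[29,0],[41,12],[42,15],[45,0]]
[[9,19],[18,12],[19,15],[23,19],[24,12],[29,0],[41,12],[42,15],[45,0]]
[[9,19],[18,12],[19,15],[23,19],[24,12],[29,15],[31,0],[41,12],[42,15],[45,0]]
[[0,11],[5,0],[9,19],[18,12],[19,15],[23,19],[24,12],[29,15],[31,0],[41,12],[42,15],[45,0]]
[[0,11],[5,0],[9,19],[18,12],[19,15],[23,19],[24,12],[29,15],[31,0],[38,15],[40,0],[41,12],[42,15],[45,0]]
[[0,11],[5,0],[9,19],[18,12],[19,15],[23,19],[24,12],[29,15],[31,0],[38,15],[40,0],[41,12],[42,15],[45,0]]
[[0,11],[5,0],[9,19],[18,12],[19,15],[23,19],[24,12],[29,15],[31,0],[38,15],[40,0],[41,12],[42,15],[45,0]]
[[0,11],[5,0],[9,19],[18,12],[19,15],[23,19],[24,12],[29,15],[31,0],[38,15],[40,0],[41,12],[42,15],[45,0]]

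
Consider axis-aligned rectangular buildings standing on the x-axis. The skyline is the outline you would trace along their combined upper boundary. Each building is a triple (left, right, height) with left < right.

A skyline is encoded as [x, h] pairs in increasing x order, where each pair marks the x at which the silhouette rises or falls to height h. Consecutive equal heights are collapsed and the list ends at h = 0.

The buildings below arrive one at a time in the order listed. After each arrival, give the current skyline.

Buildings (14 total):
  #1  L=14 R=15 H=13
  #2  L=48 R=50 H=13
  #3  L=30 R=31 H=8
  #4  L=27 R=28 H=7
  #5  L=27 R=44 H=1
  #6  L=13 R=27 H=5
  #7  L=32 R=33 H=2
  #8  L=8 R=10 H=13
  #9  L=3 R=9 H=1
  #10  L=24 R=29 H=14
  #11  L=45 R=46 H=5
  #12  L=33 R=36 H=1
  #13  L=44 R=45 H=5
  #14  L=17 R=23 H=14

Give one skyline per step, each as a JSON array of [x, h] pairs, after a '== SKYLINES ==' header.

== SKYLINES ==
[[14,13],[15,0]]
[[14,13],[15,0],[48,13],[50,0]]
[[14,13],[15,0],[30,8],[31,0],[48,13],[50,0]]
[[14,13],[15,0],[27,7],[28,0],[30,8],[31,0],[48,13],[50,0]]
[[14,13],[15,0],[27,7],[28,1],[30,8],[31,1],[44,0],[48,13],[50,0]]
[[13,5],[14,13],[15,5],[27,7],[28,1],[30,8],[31,1],[44,0],[48,13],[50,0]]
[[13,5],[14,13],[15,5],[27,7],[28,1],[30,8],[31,1],[32,2],[33,1],[44,0],[48,13],[50,0]]
[[8,13],[10,0],[13,5],[14,13],[15,5],[27,7],[28,1],[30,8],[31,1],[32,2],[33,1],[44,0],[48,13],[50,0]]
[[3,1],[8,13],[10,0],[13,5],[14,13],[15,5],[27,7],[28,1],[30,8],[31,1],[32,2],[33,1],[44,0],[48,13],[50,0]]
[[3,1],[8,13],[10,0],[13,5],[14,13],[15,5],[24,14],[29,1],[30,8],[31,1],[32,2],[33,1],[44,0],[48,13],[50,0]]
[[3,1],[8,13],[10,0],[13,5],[14,13],[15,5],[24,14],[29,1],[30,8],[31,1],[32,2],[33,1],[44,0],[45,5],[46,0],[48,13],[50,0]]
[[3,1],[8,13],[10,0],[13,5],[14,13],[15,5],[24,14],[29,1],[30,8],[31,1],[32,2],[33,1],[44,0],[45,5],[46,0],[48,13],[50,0]]
[[3,1],[8,13],[10,0],[13,5],[14,13],[15,5],[24,14],[29,1],[30,8],[31,1],[32,2],[33,1],[44,5],[46,0],[48,13],[50,0]]
[[3,1],[8,13],[10,0],[13,5],[14,13],[15,5],[17,14],[23,5],[24,14],[29,1],[30,8],[31,1],[32,2],[33,1],[44,5],[46,0],[48,13],[50,0]]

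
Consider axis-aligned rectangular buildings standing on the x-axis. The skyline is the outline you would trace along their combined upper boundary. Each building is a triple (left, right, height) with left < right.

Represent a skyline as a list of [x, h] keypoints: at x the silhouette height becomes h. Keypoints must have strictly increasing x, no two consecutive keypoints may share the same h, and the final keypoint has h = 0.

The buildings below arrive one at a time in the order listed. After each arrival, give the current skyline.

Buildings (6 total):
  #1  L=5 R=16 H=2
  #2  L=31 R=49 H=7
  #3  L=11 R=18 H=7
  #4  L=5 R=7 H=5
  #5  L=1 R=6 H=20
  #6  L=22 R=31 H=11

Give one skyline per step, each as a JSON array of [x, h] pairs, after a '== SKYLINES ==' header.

== SKYLINES ==
[[5,2],[16,0]]
[[5,2],[16,0],[31,7],[49,0]]
[[5,2],[11,7],[18,0],[31,7],[49,0]]
[[5,5],[7,2],[11,7],[18,0],[31,7],[49,0]]
[[1,20],[6,5],[7,2],[11,7],[18,0],[31,7],[49,0]]
[[1,20],[6,5],[7,2],[11,7],[18,0],[22,11],[31,7],[49,0]]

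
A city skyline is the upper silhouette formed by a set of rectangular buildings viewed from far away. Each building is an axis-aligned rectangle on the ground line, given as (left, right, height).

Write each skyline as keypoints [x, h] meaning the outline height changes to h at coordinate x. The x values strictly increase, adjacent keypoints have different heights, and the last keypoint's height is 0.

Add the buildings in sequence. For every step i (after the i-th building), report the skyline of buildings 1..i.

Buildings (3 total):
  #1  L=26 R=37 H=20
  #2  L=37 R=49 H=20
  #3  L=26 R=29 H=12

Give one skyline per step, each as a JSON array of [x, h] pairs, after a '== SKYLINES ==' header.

== SKYLINES ==
[[26,20],[37,0]]
[[26,20],[49,0]]
[[26,20],[49,0]]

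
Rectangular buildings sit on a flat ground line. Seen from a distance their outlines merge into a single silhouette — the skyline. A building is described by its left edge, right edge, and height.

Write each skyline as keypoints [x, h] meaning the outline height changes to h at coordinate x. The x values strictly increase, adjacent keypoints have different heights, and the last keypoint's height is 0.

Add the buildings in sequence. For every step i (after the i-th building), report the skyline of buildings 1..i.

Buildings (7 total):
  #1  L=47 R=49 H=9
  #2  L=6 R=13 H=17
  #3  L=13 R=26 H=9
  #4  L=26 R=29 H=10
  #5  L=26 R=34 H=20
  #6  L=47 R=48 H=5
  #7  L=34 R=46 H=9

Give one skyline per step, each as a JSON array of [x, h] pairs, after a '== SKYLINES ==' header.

== SKYLINES ==
[[47,9],[49,0]]
[[6,17],[13,0],[47,9],[49,0]]
[[6,17],[13,9],[26,0],[47,9],[49,0]]
[[6,17],[13,9],[26,10],[29,0],[47,9],[49,0]]
[[6,17],[13,9],[26,20],[34,0],[47,9],[49,0]]
[[6,17],[13,9],[26,20],[34,0],[47,9],[49,0]]
[[6,17],[13,9],[26,20],[34,9],[46,0],[47,9],[49,0]]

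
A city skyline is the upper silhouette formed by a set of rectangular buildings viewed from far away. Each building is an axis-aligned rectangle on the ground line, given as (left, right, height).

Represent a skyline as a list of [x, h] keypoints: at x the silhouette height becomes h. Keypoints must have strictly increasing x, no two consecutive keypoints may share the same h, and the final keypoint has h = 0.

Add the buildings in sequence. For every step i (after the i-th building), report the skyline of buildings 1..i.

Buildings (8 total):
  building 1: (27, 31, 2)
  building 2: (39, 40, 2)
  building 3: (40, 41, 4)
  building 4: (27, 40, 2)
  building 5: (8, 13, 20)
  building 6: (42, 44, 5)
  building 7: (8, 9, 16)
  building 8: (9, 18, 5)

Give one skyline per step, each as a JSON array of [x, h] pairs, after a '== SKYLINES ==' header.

== SKYLINES ==
[[27,2],[31,0]]
[[27,2],[31,0],[39,2],[40,0]]
[[27,2],[31,0],[39,2],[40,4],[41,0]]
[[27,2],[40,4],[41,0]]
[[8,20],[13,0],[27,2],[40,4],[41,0]]
[[8,20],[13,0],[27,2],[40,4],[41,0],[42,5],[44,0]]
[[8,20],[13,0],[27,2],[40,4],[41,0],[42,5],[44,0]]
[[8,20],[13,5],[18,0],[27,2],[40,4],[41,0],[42,5],[44,0]]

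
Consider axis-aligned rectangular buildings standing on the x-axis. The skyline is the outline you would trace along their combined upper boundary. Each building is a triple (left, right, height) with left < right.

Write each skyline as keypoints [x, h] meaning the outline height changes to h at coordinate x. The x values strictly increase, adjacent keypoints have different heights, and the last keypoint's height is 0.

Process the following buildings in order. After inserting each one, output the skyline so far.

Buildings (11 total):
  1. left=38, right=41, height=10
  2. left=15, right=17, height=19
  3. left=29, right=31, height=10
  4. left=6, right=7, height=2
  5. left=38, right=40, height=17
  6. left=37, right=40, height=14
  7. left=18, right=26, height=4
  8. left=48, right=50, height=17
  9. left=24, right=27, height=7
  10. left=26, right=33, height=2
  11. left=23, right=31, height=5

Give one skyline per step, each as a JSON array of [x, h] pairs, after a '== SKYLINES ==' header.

== SKYLINES ==
[[38,10],[41,0]]
[[15,19],[17,0],[38,10],[41,0]]
[[15,19],[17,0],[29,10],[31,0],[38,10],[41,0]]
[[6,2],[7,0],[15,19],[17,0],[29,10],[31,0],[38,10],[41,0]]
[[6,2],[7,0],[15,19],[17,0],[29,10],[31,0],[38,17],[40,10],[41,0]]
[[6,2],[7,0],[15,19],[17,0],[29,10],[31,0],[37,14],[38,17],[40,10],[41,0]]
[[6,2],[7,0],[15,19],[17,0],[18,4],[26,0],[29,10],[31,0],[37,14],[38,17],[40,10],[41,0]]
[[6,2],[7,0],[15,19],[17,0],[18,4],[26,0],[29,10],[31,0],[37,14],[38,17],[40,10],[41,0],[48,17],[50,0]]
[[6,2],[7,0],[15,19],[17,0],[18,4],[24,7],[27,0],[29,10],[31,0],[37,14],[38,17],[40,10],[41,0],[48,17],[50,0]]
[[6,2],[7,0],[15,19],[17,0],[18,4],[24,7],[27,2],[29,10],[31,2],[33,0],[37,14],[38,17],[40,10],[41,0],[48,17],[50,0]]
[[6,2],[7,0],[15,19],[17,0],[18,4],[23,5],[24,7],[27,5],[29,10],[31,2],[33,0],[37,14],[38,17],[40,10],[41,0],[48,17],[50,0]]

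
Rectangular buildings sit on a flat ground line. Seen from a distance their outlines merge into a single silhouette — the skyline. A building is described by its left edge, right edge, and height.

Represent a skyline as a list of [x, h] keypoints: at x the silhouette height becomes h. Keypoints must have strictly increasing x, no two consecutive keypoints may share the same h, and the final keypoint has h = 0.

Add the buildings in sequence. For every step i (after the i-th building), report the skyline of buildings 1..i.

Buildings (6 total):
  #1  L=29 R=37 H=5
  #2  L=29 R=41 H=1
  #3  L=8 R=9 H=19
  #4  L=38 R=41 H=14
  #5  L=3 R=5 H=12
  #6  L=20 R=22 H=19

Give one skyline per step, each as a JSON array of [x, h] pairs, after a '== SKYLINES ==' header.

== SKYLINES ==
[[29,5],[37,0]]
[[29,5],[37,1],[41,0]]
[[8,19],[9,0],[29,5],[37,1],[41,0]]
[[8,19],[9,0],[29,5],[37,1],[38,14],[41,0]]
[[3,12],[5,0],[8,19],[9,0],[29,5],[37,1],[38,14],[41,0]]
[[3,12],[5,0],[8,19],[9,0],[20,19],[22,0],[29,5],[37,1],[38,14],[41,0]]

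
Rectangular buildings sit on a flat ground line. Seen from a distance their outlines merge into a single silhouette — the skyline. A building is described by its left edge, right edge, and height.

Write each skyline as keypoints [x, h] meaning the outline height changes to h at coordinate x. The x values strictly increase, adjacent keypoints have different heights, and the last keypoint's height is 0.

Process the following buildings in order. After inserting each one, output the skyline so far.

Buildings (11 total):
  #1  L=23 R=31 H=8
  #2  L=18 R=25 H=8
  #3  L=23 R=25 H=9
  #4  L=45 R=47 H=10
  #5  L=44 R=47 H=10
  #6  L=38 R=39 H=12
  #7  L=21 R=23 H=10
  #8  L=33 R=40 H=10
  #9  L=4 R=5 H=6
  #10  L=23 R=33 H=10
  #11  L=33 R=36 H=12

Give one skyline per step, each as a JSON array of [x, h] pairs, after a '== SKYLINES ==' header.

== SKYLINES ==
[[23,8],[31,0]]
[[18,8],[31,0]]
[[18,8],[23,9],[25,8],[31,0]]
[[18,8],[23,9],[25,8],[31,0],[45,10],[47,0]]
[[18,8],[23,9],[25,8],[31,0],[44,10],[47,0]]
[[18,8],[23,9],[25,8],[31,0],[38,12],[39,0],[44,10],[47,0]]
[[18,8],[21,10],[23,9],[25,8],[31,0],[38,12],[39,0],[44,10],[47,0]]
[[18,8],[21,10],[23,9],[25,8],[31,0],[33,10],[38,12],[39,10],[40,0],[44,10],[47,0]]
[[4,6],[5,0],[18,8],[21,10],[23,9],[25,8],[31,0],[33,10],[38,12],[39,10],[40,0],[44,10],[47,0]]
[[4,6],[5,0],[18,8],[21,10],[38,12],[39,10],[40,0],[44,10],[47,0]]
[[4,6],[5,0],[18,8],[21,10],[33,12],[36,10],[38,12],[39,10],[40,0],[44,10],[47,0]]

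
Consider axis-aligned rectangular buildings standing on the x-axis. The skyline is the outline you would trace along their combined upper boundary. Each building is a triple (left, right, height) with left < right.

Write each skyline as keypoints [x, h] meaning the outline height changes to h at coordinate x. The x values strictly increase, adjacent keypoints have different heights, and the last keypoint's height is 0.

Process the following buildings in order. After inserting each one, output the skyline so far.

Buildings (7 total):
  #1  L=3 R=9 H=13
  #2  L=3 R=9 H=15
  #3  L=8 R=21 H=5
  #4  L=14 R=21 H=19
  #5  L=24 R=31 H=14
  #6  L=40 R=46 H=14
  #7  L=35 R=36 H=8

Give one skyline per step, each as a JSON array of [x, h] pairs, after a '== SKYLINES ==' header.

== SKYLINES ==
[[3,13],[9,0]]
[[3,15],[9,0]]
[[3,15],[9,5],[21,0]]
[[3,15],[9,5],[14,19],[21,0]]
[[3,15],[9,5],[14,19],[21,0],[24,14],[31,0]]
[[3,15],[9,5],[14,19],[21,0],[24,14],[31,0],[40,14],[46,0]]
[[3,15],[9,5],[14,19],[21,0],[24,14],[31,0],[35,8],[36,0],[40,14],[46,0]]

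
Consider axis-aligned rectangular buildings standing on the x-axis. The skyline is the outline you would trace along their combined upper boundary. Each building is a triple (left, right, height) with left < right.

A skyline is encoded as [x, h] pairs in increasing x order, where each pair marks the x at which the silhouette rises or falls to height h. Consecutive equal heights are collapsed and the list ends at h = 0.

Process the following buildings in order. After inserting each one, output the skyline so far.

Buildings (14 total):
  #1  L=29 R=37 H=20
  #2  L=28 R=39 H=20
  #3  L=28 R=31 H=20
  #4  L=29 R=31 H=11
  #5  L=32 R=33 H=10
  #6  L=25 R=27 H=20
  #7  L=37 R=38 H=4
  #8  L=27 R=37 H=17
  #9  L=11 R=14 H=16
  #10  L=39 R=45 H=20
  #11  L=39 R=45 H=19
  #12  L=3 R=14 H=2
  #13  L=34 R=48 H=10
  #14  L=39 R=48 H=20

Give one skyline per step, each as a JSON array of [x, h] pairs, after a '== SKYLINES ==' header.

== SKYLINES ==
[[29,20],[37,0]]
[[28,20],[39,0]]
[[28,20],[39,0]]
[[28,20],[39,0]]
[[28,20],[39,0]]
[[25,20],[27,0],[28,20],[39,0]]
[[25,20],[27,0],[28,20],[39,0]]
[[25,20],[27,17],[28,20],[39,0]]
[[11,16],[14,0],[25,20],[27,17],[28,20],[39,0]]
[[11,16],[14,0],[25,20],[27,17],[28,20],[45,0]]
[[11,16],[14,0],[25,20],[27,17],[28,20],[45,0]]
[[3,2],[11,16],[14,0],[25,20],[27,17],[28,20],[45,0]]
[[3,2],[11,16],[14,0],[25,20],[27,17],[28,20],[45,10],[48,0]]
[[3,2],[11,16],[14,0],[25,20],[27,17],[28,20],[48,0]]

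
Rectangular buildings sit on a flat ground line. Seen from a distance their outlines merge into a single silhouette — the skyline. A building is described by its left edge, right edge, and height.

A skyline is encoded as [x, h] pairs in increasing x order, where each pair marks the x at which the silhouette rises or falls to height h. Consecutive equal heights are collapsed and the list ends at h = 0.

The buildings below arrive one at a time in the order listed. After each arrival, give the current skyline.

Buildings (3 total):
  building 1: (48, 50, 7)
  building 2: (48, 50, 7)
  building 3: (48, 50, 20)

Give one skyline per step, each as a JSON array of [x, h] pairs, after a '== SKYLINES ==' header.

== SKYLINES ==
[[48,7],[50,0]]
[[48,7],[50,0]]
[[48,20],[50,0]]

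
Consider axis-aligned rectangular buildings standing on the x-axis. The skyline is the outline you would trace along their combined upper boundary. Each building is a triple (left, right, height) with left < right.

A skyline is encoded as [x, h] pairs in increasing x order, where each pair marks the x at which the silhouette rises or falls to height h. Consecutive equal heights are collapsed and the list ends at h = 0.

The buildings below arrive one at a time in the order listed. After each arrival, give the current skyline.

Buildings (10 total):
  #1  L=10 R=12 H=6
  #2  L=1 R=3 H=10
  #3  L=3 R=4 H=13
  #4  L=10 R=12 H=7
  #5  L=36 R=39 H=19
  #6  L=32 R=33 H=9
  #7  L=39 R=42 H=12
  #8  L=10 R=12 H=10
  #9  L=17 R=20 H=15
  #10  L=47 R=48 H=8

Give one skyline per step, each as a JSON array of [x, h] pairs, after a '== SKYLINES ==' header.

== SKYLINES ==
[[10,6],[12,0]]
[[1,10],[3,0],[10,6],[12,0]]
[[1,10],[3,13],[4,0],[10,6],[12,0]]
[[1,10],[3,13],[4,0],[10,7],[12,0]]
[[1,10],[3,13],[4,0],[10,7],[12,0],[36,19],[39,0]]
[[1,10],[3,13],[4,0],[10,7],[12,0],[32,9],[33,0],[36,19],[39,0]]
[[1,10],[3,13],[4,0],[10,7],[12,0],[32,9],[33,0],[36,19],[39,12],[42,0]]
[[1,10],[3,13],[4,0],[10,10],[12,0],[32,9],[33,0],[36,19],[39,12],[42,0]]
[[1,10],[3,13],[4,0],[10,10],[12,0],[17,15],[20,0],[32,9],[33,0],[36,19],[39,12],[42,0]]
[[1,10],[3,13],[4,0],[10,10],[12,0],[17,15],[20,0],[32,9],[33,0],[36,19],[39,12],[42,0],[47,8],[48,0]]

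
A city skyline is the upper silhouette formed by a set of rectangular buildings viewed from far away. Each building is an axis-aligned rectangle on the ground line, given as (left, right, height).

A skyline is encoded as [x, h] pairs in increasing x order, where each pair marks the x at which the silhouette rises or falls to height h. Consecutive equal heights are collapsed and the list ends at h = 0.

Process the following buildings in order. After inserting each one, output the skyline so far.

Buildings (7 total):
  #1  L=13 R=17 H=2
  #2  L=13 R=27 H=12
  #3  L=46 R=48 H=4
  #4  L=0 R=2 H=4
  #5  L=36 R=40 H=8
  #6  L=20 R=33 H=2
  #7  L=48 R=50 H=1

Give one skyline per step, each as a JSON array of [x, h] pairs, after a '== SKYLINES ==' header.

== SKYLINES ==
[[13,2],[17,0]]
[[13,12],[27,0]]
[[13,12],[27,0],[46,4],[48,0]]
[[0,4],[2,0],[13,12],[27,0],[46,4],[48,0]]
[[0,4],[2,0],[13,12],[27,0],[36,8],[40,0],[46,4],[48,0]]
[[0,4],[2,0],[13,12],[27,2],[33,0],[36,8],[40,0],[46,4],[48,0]]
[[0,4],[2,0],[13,12],[27,2],[33,0],[36,8],[40,0],[46,4],[48,1],[50,0]]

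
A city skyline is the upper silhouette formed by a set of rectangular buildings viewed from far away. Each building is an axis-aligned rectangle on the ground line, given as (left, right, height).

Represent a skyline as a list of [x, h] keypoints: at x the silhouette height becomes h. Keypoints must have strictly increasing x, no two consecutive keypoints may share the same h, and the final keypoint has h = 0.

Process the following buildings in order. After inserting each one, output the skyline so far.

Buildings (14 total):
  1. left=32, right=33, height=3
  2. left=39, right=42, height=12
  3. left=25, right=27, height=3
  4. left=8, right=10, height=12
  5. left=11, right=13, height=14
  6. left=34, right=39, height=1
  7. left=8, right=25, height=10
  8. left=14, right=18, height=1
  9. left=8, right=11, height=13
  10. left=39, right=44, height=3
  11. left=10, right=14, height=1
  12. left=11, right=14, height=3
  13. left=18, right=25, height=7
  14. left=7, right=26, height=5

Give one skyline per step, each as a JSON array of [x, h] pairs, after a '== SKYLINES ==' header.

== SKYLINES ==
[[32,3],[33,0]]
[[32,3],[33,0],[39,12],[42,0]]
[[25,3],[27,0],[32,3],[33,0],[39,12],[42,0]]
[[8,12],[10,0],[25,3],[27,0],[32,3],[33,0],[39,12],[42,0]]
[[8,12],[10,0],[11,14],[13,0],[25,3],[27,0],[32,3],[33,0],[39,12],[42,0]]
[[8,12],[10,0],[11,14],[13,0],[25,3],[27,0],[32,3],[33,0],[34,1],[39,12],[42,0]]
[[8,12],[10,10],[11,14],[13,10],[25,3],[27,0],[32,3],[33,0],[34,1],[39,12],[42,0]]
[[8,12],[10,10],[11,14],[13,10],[25,3],[27,0],[32,3],[33,0],[34,1],[39,12],[42,0]]
[[8,13],[11,14],[13,10],[25,3],[27,0],[32,3],[33,0],[34,1],[39,12],[42,0]]
[[8,13],[11,14],[13,10],[25,3],[27,0],[32,3],[33,0],[34,1],[39,12],[42,3],[44,0]]
[[8,13],[11,14],[13,10],[25,3],[27,0],[32,3],[33,0],[34,1],[39,12],[42,3],[44,0]]
[[8,13],[11,14],[13,10],[25,3],[27,0],[32,3],[33,0],[34,1],[39,12],[42,3],[44,0]]
[[8,13],[11,14],[13,10],[25,3],[27,0],[32,3],[33,0],[34,1],[39,12],[42,3],[44,0]]
[[7,5],[8,13],[11,14],[13,10],[25,5],[26,3],[27,0],[32,3],[33,0],[34,1],[39,12],[42,3],[44,0]]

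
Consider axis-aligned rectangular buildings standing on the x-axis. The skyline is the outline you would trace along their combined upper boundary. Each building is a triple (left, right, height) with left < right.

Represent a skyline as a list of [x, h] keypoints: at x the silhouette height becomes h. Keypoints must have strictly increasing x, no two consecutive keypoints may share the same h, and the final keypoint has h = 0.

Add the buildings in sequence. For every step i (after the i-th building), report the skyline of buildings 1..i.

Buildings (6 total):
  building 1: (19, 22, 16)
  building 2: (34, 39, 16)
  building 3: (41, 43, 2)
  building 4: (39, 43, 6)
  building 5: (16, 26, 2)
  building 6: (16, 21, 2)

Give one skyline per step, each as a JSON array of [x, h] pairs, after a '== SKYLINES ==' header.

== SKYLINES ==
[[19,16],[22,0]]
[[19,16],[22,0],[34,16],[39,0]]
[[19,16],[22,0],[34,16],[39,0],[41,2],[43,0]]
[[19,16],[22,0],[34,16],[39,6],[43,0]]
[[16,2],[19,16],[22,2],[26,0],[34,16],[39,6],[43,0]]
[[16,2],[19,16],[22,2],[26,0],[34,16],[39,6],[43,0]]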